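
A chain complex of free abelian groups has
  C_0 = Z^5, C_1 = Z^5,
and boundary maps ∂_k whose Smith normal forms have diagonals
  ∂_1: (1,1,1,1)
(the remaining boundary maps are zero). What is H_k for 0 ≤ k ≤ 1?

H_0: b_0 = 5 − 0 − 4 = 1; torsion from ∂_1 factors > 1: none. So H_0 ≅ Z.
H_1: b_1 = 5 − 4 − 0 = 1; torsion from ∂_2 factors > 1: none. So H_1 ≅ Z.

H_0 ≅ Z,  H_1 ≅ Z.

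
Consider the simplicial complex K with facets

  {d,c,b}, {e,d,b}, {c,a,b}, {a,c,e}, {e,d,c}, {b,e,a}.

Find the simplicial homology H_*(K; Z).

H_0 ≅ Z,  H_1 = 0,  H_2 ≅ Z.

We work with the vertex ordering a < b < c < d < e. The simplices of K, each written with vertices in increasing order, are:

  0-simplices (5): a, b, c, d, e
  1-simplices (9): ab, ac, ae, bc, bd, be, cd, ce, de
  2-simplices (6): abc, abe, ace, bcd, bde, cde

so the chain groups are C_0 ≅ Z^5, C_1 ≅ Z^9, C_2 ≅ Z^6.

The boundary map ∂_1: C_1 → C_0 maps an edge to its endpoints' difference, ∂[p,q] = q − p. For instance
  ∂be = e − b.
The 5×9 boundary matrix has rank 4 and Smith normal form diag(1,1,1,1).

The boundary map ∂_2: C_2 → C_1 sends each 2-simplex [p,q,r] to [q,r] − [p,r] + [p,q]. For instance
  ∂bcd = cd − bd + bc,
  ∂abe = be − ae + ab.
The 9×6 boundary matrix has rank 5 and Smith normal form diag(1,1,1,1,1).

Now H_k = ker ∂_k / im ∂_{k+1}, so:

  H_0: rank C_0 − rank ∂_1 = 5 − 4 = 1, and the invariant factors of ∂_1 are all 1, so H_0 ≅ Z.
  H_1: rank ker ∂_1 − rank ∂_2 = (9 − 4) − 5 = 0, and the invariant factors of ∂_2 are all 1, so H_1 ≅ 0.
  H_2: rank ker ∂_2 − rank ∂_3 = (6 − 5) − 0 = 1, and there is no ∂_3, so H_2 ≅ Z.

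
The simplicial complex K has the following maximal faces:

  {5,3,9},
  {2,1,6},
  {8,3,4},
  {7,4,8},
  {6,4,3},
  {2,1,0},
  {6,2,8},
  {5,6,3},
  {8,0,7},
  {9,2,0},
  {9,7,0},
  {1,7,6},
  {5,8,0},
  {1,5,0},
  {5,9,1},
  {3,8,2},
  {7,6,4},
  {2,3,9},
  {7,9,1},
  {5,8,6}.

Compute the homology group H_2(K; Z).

H_2 ≅ 0.

K has 10 vertices, 30 edges, 20 triangles.
rank ∂_2 = 20, rank ∂_3 = 0 ⇒ b_2 = 20 − 20 − 0 = 0. So H_2 = 0.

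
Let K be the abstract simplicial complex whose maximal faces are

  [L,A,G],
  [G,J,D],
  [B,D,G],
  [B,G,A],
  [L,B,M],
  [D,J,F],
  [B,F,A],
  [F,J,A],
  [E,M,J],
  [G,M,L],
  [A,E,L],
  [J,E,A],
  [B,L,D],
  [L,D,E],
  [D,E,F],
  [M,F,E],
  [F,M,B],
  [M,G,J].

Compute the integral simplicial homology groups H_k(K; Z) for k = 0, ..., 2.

Order the vertices as A < B < D < E < F < G < J < L < M. Listing each simplex with vertices in this order, K has dimension 2 with simplices:

  0-simplices (9): A, B, D, E, F, G, J, L, M
  1-simplices (27): AB, AE, AF, AG, AJ, AL, BD, BF, BG, BL, BM, DE, DF, DG, DJ, DL, EF, EJ, EL, EM, FJ, FM, GJ, GL, GM, JM, LM
  2-simplices (18): ABF, ABG, AEJ, AEL, AFJ, AGL, BDG, BDL, BFM, BLM, DEF, DEL, DFJ, DGJ, EFM, EJM, GJM, GLM

so the chain groups are C_0 ≅ Z^9, C_1 ≅ Z^27, C_2 ≅ Z^18.

∂_1: C_1 → C_0 sends each edge [p,q] (with p < q) to q − p. For instance
  ∂EJ = J − E.
The 9×27 boundary matrix has rank 8 and Smith normal form diag(1,1,1,1,1,1,1,1).

Boundary ∂_2: C_2 → C_1 acts by ∂[p,q,r] = [q,r] − [p,r] + [p,q]. For instance
  ∂DGJ = GJ − DJ + DG,
  ∂GJM = JM − GM + GJ.
As a 27×18 matrix over Z this has rank 18, with invariant factors (1,1,1,1,1,1,1,1,1,1,1,1,1,1,1,1,1,2).

From H_k ≅ ker(∂_k) / im(∂_{k+1}) we obtain:

  H_0: rank C_0 − rank ∂_1 = 9 − 8 = 1, and the invariant factors of ∂_1 are all 1, so H_0 ≅ Z.
  H_1: rank ker ∂_1 − rank ∂_2 = (27 − 8) − 18 = 1, and ∂_2 has invariant factor 2 > 1, so H_1 ≅ Z ⊕ Z_2.
  H_2: rank ker ∂_2 − rank ∂_3 = (18 − 18) − 0 = 0, and there is no ∂_3, so H_2 ≅ 0.

H_0 = Z,  H_1 = Z ⊕ Z_2,  H_2 = 0.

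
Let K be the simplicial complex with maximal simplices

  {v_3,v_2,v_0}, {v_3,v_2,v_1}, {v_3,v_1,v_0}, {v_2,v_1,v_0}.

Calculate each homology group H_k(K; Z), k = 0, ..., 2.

H_0 ≅ Z,  H_1 = 0,  H_2 ≅ Z.

Take the total order v_0 < v_1 < v_2 < v_3 on the vertex set. Then K (dimension 2) consists of the simplices:

  0-simplices (4): [v_0], [v_1], [v_2], [v_3]
  1-simplices (6): [v_0,v_1], [v_0,v_2], [v_0,v_3], [v_1,v_2], [v_1,v_3], [v_2,v_3]
  2-simplices (4): [v_0,v_1,v_2], [v_0,v_1,v_3], [v_0,v_2,v_3], [v_1,v_2,v_3]

so the chain groups are C_0 ≅ Z^4, C_1 ≅ Z^6, C_2 ≅ Z^4.

The boundary map ∂_1: C_1 → C_0 is given by ∂[p,q] = [q] − [p]. For instance
  ∂[v_2,v_3] = [v_3] − [v_2].
The resulting 4×6 matrix has rank 3, and its Smith normal form has invariant factors (1,1,1).

∂_2: C_2 → C_1 acts by ∂[p,q,r] = [q,r] − [p,r] + [p,q]. For instance
  ∂[v_0,v_1,v_3] = [v_1,v_3] − [v_0,v_3] + [v_0,v_1],
  ∂[v_0,v_2,v_3] = [v_2,v_3] − [v_0,v_3] + [v_0,v_2].
The 6×4 boundary matrix has rank 3 and Smith normal form diag(1,1,1).

Reading off H_k = ker ∂_k / im ∂_{k+1}:

  H_0: rank C_0 − rank ∂_1 = 4 − 3 = 1, and the invariant factors of ∂_1 are all 1, so H_0 = Z.
  H_1: rank ker ∂_1 − rank ∂_2 = (6 − 3) − 3 = 0, and the invariant factors of ∂_2 are all 1, so H_1 = 0.
  H_2: rank ker ∂_2 − rank ∂_3 = (4 − 3) − 0 = 1, and there is no ∂_3, so H_2 = Z.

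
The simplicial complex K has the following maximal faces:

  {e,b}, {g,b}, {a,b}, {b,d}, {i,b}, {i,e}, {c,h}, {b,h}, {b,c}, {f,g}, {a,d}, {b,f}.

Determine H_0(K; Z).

Take the total order a < b < c < d < e < f < g < h < i on the vertex set. Then K (dimension 1) consists of the simplices:

  0-simplices (9): a, b, c, d, e, f, g, h, i
  1-simplices (12): ab, ad, bc, bd, be, bf, bg, bh, bi, ch, ei, fg

giving chain groups C_0 ≅ Z^9, C_1 ≅ Z^12.

∂_1: C_1 → C_0 maps an edge to its endpoints' difference, ∂[p,q] = q − p. For instance
  ∂bd = d − b.
This gives a 9×12 integer matrix of rank 8; reducing to Smith normal form yields diagonal entries (1,1,1,1,1,1,1,1).

Now H_k = ker ∂_k / im ∂_{k+1}, so:

  H_0: rank C_0 − rank ∂_1 = 9 − 8 = 1, and the invariant factors of ∂_1 are all 1, so H_0 ≅ Z.

H_0 ≅ Z.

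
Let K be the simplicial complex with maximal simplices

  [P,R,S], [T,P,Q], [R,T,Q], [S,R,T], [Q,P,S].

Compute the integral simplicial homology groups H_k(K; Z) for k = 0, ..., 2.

Fix the vertex order P < Q < R < S < T and write every simplex with vertices in increasing order. Then dim K = 2 and the simplices of K are:

  0-simplices (5): P, Q, R, S, T
  1-simplices (10): PQ, PR, PS, PT, QR, QS, QT, RS, RT, ST
  2-simplices (5): PQS, PQT, PRS, QRT, RST

giving chain groups C_0 ≅ Z^5, C_1 ≅ Z^10, C_2 ≅ Z^5.

∂_1: C_1 → C_0 sends each edge [p,q] (with p < q) to q − p. For instance
  ∂ST = T − S.
The resulting 5×10 matrix has rank 4, and its Smith normal form has invariant factors (1,1,1,1).

∂_2: C_2 → C_1 acts by ∂[p,q,r] = [q,r] − [p,r] + [p,q]. For instance
  ∂PRS = RS − PS + PR,
  ∂PQS = QS − PS + PQ.
As a 10×5 matrix over Z this has rank 5, with invariant factors (1,1,1,1,1).

Now H_k = ker ∂_k / im ∂_{k+1}, so:

  H_0: rank C_0 − rank ∂_1 = 5 − 4 = 1, and the invariant factors of ∂_1 are all 1, so H_0 ≅ Z.
  H_1: rank ker ∂_1 − rank ∂_2 = (10 − 4) − 5 = 1, and the invariant factors of ∂_2 are all 1, so H_1 ≅ Z.
  H_2: rank ker ∂_2 − rank ∂_3 = (5 − 5) − 0 = 0, and there is no ∂_3, so H_2 ≅ 0.

H_0 = Z,  H_1 = Z,  H_2 = 0.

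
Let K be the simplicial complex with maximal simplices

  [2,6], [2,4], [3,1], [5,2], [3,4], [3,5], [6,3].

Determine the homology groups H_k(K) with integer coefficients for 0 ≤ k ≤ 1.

H_0 = Z,  H_1 = Z^2.

Fix the vertex order 1 < 2 < 3 < 4 < 5 < 6 and write every simplex with vertices in increasing order. Then dim K = 1 and the simplices of K are:

  0-simplices (6): [1], [2], [3], [4], [5], [6]
  1-simplices (7): [1,3], [2,4], [2,5], [2,6], [3,4], [3,5], [3,6]

giving chain groups C_0 ≅ Z^6, C_1 ≅ Z^7.

∂_1: C_1 → C_0 sends each edge [p,q] (with p < q) to q − p. For instance
  ∂[1,3] = [3] − [1].
The resulting 6×7 matrix has rank 5, and its Smith normal form has invariant factors (1,1,1,1,1).

Now H_k = ker ∂_k / im ∂_{k+1}, so:

  H_0: rank C_0 − rank ∂_1 = 6 − 5 = 1, and the invariant factors of ∂_1 are all 1, so H_0 = Z.
  H_1: rank ker ∂_1 − rank ∂_2 = (7 − 5) − 0 = 2, and there is no ∂_2, so H_1 = Z^2.

As a check, the Euler characteristic is 6 − 7 = -1, which agrees with 1 − 2 = -1.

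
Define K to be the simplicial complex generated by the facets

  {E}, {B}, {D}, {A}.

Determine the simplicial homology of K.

H_0 ≅ Z^4.

Fix the vertex order A < B < D < E and write every simplex with vertices in increasing order. Then dim K = 0 and the simplices of K are:

  0-simplices (4): A, B, D, E

Hence C_0 ≅ Z^4.

Reading off H_k = ker ∂_k / im ∂_{k+1}:

  H_0: rank C_0 − rank ∂_1 = 4 − 0 = 4, and there is no ∂_1, so H_0 = Z^4.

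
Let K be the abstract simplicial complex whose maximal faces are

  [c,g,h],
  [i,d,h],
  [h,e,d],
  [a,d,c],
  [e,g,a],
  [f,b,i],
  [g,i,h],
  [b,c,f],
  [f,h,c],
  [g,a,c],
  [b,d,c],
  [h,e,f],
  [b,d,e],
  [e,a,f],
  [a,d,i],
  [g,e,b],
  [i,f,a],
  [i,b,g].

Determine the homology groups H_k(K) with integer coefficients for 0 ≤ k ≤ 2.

H_0 = Z,  H_1 = Z^2,  H_2 = Z.

K has 9 vertices, 27 edges, 18 triangles.
rank ∂_0 = 0, rank ∂_1 = 8 ⇒ b_0 = 9 − 0 − 8 = 1; all invariant factors of ∂_1 are 1 so no torsion. So H_0 = Z.
rank ∂_1 = 8, rank ∂_2 = 17 ⇒ b_1 = 27 − 8 − 17 = 2; all invariant factors of ∂_2 are 1 so no torsion. So H_1 = Z^2.
rank ∂_2 = 17, rank ∂_3 = 0 ⇒ b_2 = 18 − 17 − 0 = 1. So H_2 = Z.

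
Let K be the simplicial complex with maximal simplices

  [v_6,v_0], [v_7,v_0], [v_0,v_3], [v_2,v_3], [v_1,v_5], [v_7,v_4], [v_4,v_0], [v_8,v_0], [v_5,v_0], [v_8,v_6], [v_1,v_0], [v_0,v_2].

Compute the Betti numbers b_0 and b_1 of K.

b_0 = 1, b_1 = 4.

Order the vertices as v_0 < v_1 < v_2 < v_3 < v_4 < v_5 < v_6 < v_7 < v_8. Listing each simplex with vertices in this order, K has dimension 1 with simplices:

  0-simplices (9): [v_0], [v_1], [v_2], [v_3], [v_4], [v_5], [v_6], [v_7], [v_8]
  1-simplices (12): [v_0,v_1], [v_0,v_2], [v_0,v_3], [v_0,v_4], [v_0,v_5], [v_0,v_6], [v_0,v_7], [v_0,v_8], [v_1,v_5], [v_2,v_3], [v_4,v_7], [v_6,v_8]

giving chain groups C_0 ≅ Z^9, C_1 ≅ Z^12.

The boundary map ∂_1: C_1 → C_0 sends each edge [p,q] (with p < q) to q − p.
As a 9×12 matrix over Z this has rank 8, with invariant factors (1,1,1,1,1,1,1,1).

Now H_k = ker ∂_k / im ∂_{k+1}, so:

  H_0: rank C_0 − rank ∂_1 = 9 − 8 = 1, and the invariant factors of ∂_1 are all 1, so H_0 = Z.
  H_1: rank ker ∂_1 − rank ∂_2 = (12 − 8) − 0 = 4, and there is no ∂_2, so H_1 = Z^4.

Hence the Betti numbers are b_0 = 1, b_1 = 4.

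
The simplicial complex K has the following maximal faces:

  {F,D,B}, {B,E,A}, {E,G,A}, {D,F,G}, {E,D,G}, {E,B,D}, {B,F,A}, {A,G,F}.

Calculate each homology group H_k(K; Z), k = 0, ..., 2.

We work with the vertex ordering A < B < D < E < F < G. The simplices of K, each written with vertices in increasing order, are:

  0-simplices (6): A, B, D, E, F, G
  1-simplices (12): AB, AE, AF, AG, BD, BE, BF, DE, DF, DG, EG, FG
  2-simplices (8): ABE, ABF, AEG, AFG, BDE, BDF, DEG, DFG

so the chain groups are C_0 ≅ Z^6, C_1 ≅ Z^12, C_2 ≅ Z^8.

The boundary map ∂_1: C_1 → C_0 is given by ∂[p,q] = [q] − [p]. For instance
  ∂FG = G − F.
As a 6×12 matrix over Z this has rank 5, with invariant factors (1,1,1,1,1).

The boundary map ∂_2: C_2 → C_1 sends each 2-simplex [p,q,r] to [q,r] − [p,r] + [p,q]. For instance
  ∂BDF = DF − BF + BD,
  ∂AEG = EG − AG + AE.
The resulting 12×8 matrix has rank 7, and its Smith normal form has invariant factors (1,1,1,1,1,1,1).

Reading off H_k = ker ∂_k / im ∂_{k+1}:

  H_0: rank C_0 − rank ∂_1 = 6 − 5 = 1, and the invariant factors of ∂_1 are all 1, so H_0 = Z.
  H_1: rank ker ∂_1 − rank ∂_2 = (12 − 5) − 7 = 0, and the invariant factors of ∂_2 are all 1, so H_1 = 0.
  H_2: rank ker ∂_2 − rank ∂_3 = (8 − 7) − 0 = 1, and there is no ∂_3, so H_2 = Z.

As a check, the Euler characteristic is 6 − 12 + 8 = 2, which agrees with 1 − 0 + 1 = 2.

H_0 ≅ Z,  H_1 = 0,  H_2 ≅ Z.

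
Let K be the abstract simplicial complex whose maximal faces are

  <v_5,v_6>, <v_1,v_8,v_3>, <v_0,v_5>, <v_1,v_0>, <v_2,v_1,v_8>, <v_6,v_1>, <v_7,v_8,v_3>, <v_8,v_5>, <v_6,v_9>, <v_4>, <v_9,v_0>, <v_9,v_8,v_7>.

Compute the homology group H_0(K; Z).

H_0 = Z^2.

We work with the vertex ordering v_0 < v_1 < v_2 < v_3 < v_4 < v_5 < v_6 < v_7 < v_8 < v_9. The simplices of K, each written with vertices in increasing order, are:

  0-simplices (10): [v_0], [v_1], [v_2], [v_3], [v_4], [v_5], [v_6], [v_7], [v_8], [v_9]
  1-simplices (16): (16 of them)
  2-simplices (4): [v_1,v_2,v_8], [v_1,v_3,v_8], [v_3,v_7,v_8], [v_7,v_8,v_9]

Hence C_0 ≅ Z^10, C_1 ≅ Z^16, C_2 ≅ Z^4.

The boundary map ∂_1: C_1 → C_0 is given by ∂[p,q] = [q] − [p]. For instance
  ∂[v_2,v_8] = [v_8] − [v_2].
This gives a 10×16 integer matrix of rank 8; reducing to Smith normal form yields diagonal entries (1,1,1,1,1,1,1,1).

Boundary ∂_2: C_2 → C_1 sends each 2-simplex [p,q,r] to [q,r] − [p,r] + [p,q]. For instance
  ∂[v_1,v_3,v_8] = [v_3,v_8] − [v_1,v_8] + [v_1,v_3],
  ∂[v_7,v_8,v_9] = [v_8,v_9] − [v_7,v_9] + [v_7,v_8].
The resulting 16×4 matrix has rank 4, and its Smith normal form has invariant factors (1,1,1,1).

From H_k ≅ ker(∂_k) / im(∂_{k+1}) we obtain:

  H_0: rank C_0 − rank ∂_1 = 10 − 8 = 2, and the invariant factors of ∂_1 are all 1, so H_0 ≅ Z^2.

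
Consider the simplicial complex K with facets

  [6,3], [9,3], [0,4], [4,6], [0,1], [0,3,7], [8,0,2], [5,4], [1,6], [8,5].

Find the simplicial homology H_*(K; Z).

Order the vertices as 0 < 1 < 2 < 3 < 4 < 5 < 6 < 7 < 8 < 9. Listing each simplex with vertices in this order, K has dimension 2 with simplices:

  0-simplices (10): [0], [1], [2], [3], [4], [5], [6], [7], [8], [9]
  1-simplices (14): [0,1], [0,2], [0,3], [0,4], [0,7], [0,8], [1,6], [2,8], [3,6], [3,7], [3,9], [4,5], [4,6], [5,8]
  2-simplices (2): [0,2,8], [0,3,7]

giving chain groups C_0 ≅ Z^10, C_1 ≅ Z^14, C_2 ≅ Z^2.

∂_1: C_1 → C_0 maps an edge to its endpoints' difference, ∂[p,q] = q − p. For instance
  ∂[1,6] = [6] − [1].
As a 10×14 matrix over Z this has rank 9, with invariant factors (1,1,1,1,1,1,1,1,1).

∂_2: C_2 → C_1 maps a triangle to the signed sum of its edges. For instance
  ∂[0,2,8] = [2,8] − [0,8] + [0,2],
  ∂[0,3,7] = [3,7] − [0,7] + [0,3].
The resulting 14×2 matrix has rank 2, and its Smith normal form has invariant factors (1,1).

Computing H_k = (kernel of ∂_k) / (image of ∂_{k+1}):

  H_0: rank C_0 − rank ∂_1 = 10 − 9 = 1, and the invariant factors of ∂_1 are all 1, so H_0 = Z.
  H_1: rank ker ∂_1 − rank ∂_2 = (14 − 9) − 2 = 3, and the invariant factors of ∂_2 are all 1, so H_1 = Z^3.
  H_2: rank ker ∂_2 − rank ∂_3 = (2 − 2) − 0 = 0, and there is no ∂_3, so H_2 = 0.

As a check, the Euler characteristic is 10 − 14 + 2 = -2, which agrees with 1 − 3 + 0 = -2.

H_0 ≅ Z,  H_1 ≅ Z^3,  H_2 = 0.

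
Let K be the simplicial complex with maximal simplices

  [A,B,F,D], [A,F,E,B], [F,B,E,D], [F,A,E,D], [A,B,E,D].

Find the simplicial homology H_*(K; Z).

H_0 = Z,  H_1 = 0,  H_2 = 0,  H_3 = Z.

Fix the vertex order A < B < D < E < F and write every simplex with vertices in increasing order. Then dim K = 3 and the simplices of K are:

  0-simplices (5): A, B, D, E, F
  1-simplices (10): AB, AD, AE, AF, BD, BE, BF, DE, DF, EF
  2-simplices (10): ABD, ABE, ABF, ADE, ADF, AEF, BDE, BDF, BEF, DEF
  3-simplices (5): ABDE, ABDF, ABEF, ADEF, BDEF

giving chain groups C_0 ≅ Z^5, C_1 ≅ Z^10, C_2 ≅ Z^10, C_3 ≅ Z^5.

Boundary ∂_1: C_1 → C_0 sends each edge [p,q] (with p < q) to q − p.
This gives a 5×10 integer matrix of rank 4; reducing to Smith normal form yields diagonal entries (1,1,1,1).

Boundary ∂_2: C_2 → C_1 maps a triangle to the signed sum of its edges. For instance
  ∂ABE = BE − AE + AB,
  ∂AEF = EF − AF + AE.
As a 10×10 matrix over Z this has rank 6, with invariant factors (1,1,1,1,1,1).

Boundary ∂_3: C_3 → C_2 sends each 3-simplex σ to the alternating sum Σ_i (−1)^i (σ with its i-th vertex removed). For instance
  ∂ABEF = BEF − AEF + ABF − ABE,
  ∂BDEF = DEF − BEF + BDF − BDE.
The 10×5 boundary matrix has rank 4 and Smith normal form diag(1,1,1,1).

Now H_k = ker ∂_k / im ∂_{k+1}, so:

  H_0: rank C_0 − rank ∂_1 = 5 − 4 = 1, and the invariant factors of ∂_1 are all 1, so H_0 = Z.
  H_1: rank ker ∂_1 − rank ∂_2 = (10 − 4) − 6 = 0, and the invariant factors of ∂_2 are all 1, so H_1 = 0.
  H_2: rank ker ∂_2 − rank ∂_3 = (10 − 6) − 4 = 0, and the invariant factors of ∂_3 are all 1, so H_2 = 0.
  H_3: rank ker ∂_3 − rank ∂_4 = (5 − 4) − 0 = 1, and there is no ∂_4, so H_3 = Z.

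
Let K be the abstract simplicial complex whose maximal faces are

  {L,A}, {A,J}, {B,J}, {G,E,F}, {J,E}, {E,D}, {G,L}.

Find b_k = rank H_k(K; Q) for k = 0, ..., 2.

Order the vertices as A < B < D < E < F < G < J < L. Listing each simplex with vertices in this order, K has dimension 2 with simplices:

  0-simplices (8): A, B, D, E, F, G, J, L
  1-simplices (9): AJ, AL, BJ, DE, EF, EG, EJ, FG, GL
  2-simplices (1): EFG

so the chain groups are C_0 ≅ Z^8, C_1 ≅ Z^9, C_2 ≅ Z^1.

∂_1: C_1 → C_0 maps an edge to its endpoints' difference, ∂[p,q] = q − p.
This gives a 8×9 integer matrix of rank 7; reducing to Smith normal form yields diagonal entries (1,1,1,1,1,1,1).

The boundary map ∂_2: C_2 → C_1 acts by ∂[p,q,r] = [q,r] − [p,r] + [p,q]. For instance
  ∂EFG = FG − EG + EF.
As a 9×1 matrix over Z this has rank 1, with invariant factors (1).

Now H_k = ker ∂_k / im ∂_{k+1}, so:

  H_0: rank C_0 − rank ∂_1 = 8 − 7 = 1, and the invariant factors of ∂_1 are all 1, so H_0 = Z.
  H_1: rank ker ∂_1 − rank ∂_2 = (9 − 7) − 1 = 1, and the invariant factors of ∂_2 are all 1, so H_1 = Z.
  H_2: rank ker ∂_2 − rank ∂_3 = (1 − 1) − 0 = 0, and there is no ∂_3, so H_2 = 0.

Hence the Betti numbers are b_0 = 1, b_1 = 1, b_2 = 0.

b_0 = 1, b_1 = 1, b_2 = 0.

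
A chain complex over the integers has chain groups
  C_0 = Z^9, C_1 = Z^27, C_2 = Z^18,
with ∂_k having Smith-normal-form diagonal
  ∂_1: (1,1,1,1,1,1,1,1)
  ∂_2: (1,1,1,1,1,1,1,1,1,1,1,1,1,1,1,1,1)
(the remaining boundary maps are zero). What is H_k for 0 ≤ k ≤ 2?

H_0 = Z,  H_1 = Z^2,  H_2 = Z.

H_0: b_0 = 9 − 0 − 8 = 1; torsion from ∂_1 factors > 1: none. So H_0 = Z.
H_1: b_1 = 27 − 8 − 17 = 2; torsion from ∂_2 factors > 1: none. So H_1 = Z^2.
H_2: b_2 = 18 − 17 − 0 = 1; torsion from ∂_3 factors > 1: none. So H_2 = Z.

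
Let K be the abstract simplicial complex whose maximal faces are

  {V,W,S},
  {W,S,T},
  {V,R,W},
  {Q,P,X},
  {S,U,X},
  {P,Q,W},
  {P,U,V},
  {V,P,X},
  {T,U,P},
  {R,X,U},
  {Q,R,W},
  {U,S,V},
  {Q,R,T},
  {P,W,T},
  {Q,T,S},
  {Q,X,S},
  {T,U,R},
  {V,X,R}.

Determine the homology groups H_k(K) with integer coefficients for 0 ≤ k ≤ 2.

K has 9 vertices, 27 edges, 18 triangles.
rank ∂_0 = 0, rank ∂_1 = 8 ⇒ b_0 = 9 − 0 − 8 = 1; all invariant factors of ∂_1 are 1 so no torsion. So H_0 = Z.
rank ∂_1 = 8, rank ∂_2 = 18 ⇒ b_1 = 27 − 8 − 18 = 1; ∂_2 has invariant factor(s) [2] giving torsion. So H_1 = Z ⊕ Z/2.
rank ∂_2 = 18, rank ∂_3 = 0 ⇒ b_2 = 18 − 18 − 0 = 0. So H_2 = 0.

H_0 = Z,  H_1 = Z ⊕ Z/2,  H_2 = 0.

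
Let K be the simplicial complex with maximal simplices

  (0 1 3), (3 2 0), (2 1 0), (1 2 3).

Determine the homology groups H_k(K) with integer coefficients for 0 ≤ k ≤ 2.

H_0 = Z,  H_1 = 0,  H_2 = Z.

Fix the vertex order 0 < 1 < 2 < 3 and write every simplex with vertices in increasing order. Then dim K = 2 and the simplices of K are:

  0-simplices (4): [0], [1], [2], [3]
  1-simplices (6): [0,1], [0,2], [0,3], [1,2], [1,3], [2,3]
  2-simplices (4): [0,1,2], [0,1,3], [0,2,3], [1,2,3]

Hence C_0 ≅ Z^4, C_1 ≅ Z^6, C_2 ≅ Z^4.

∂_1: C_1 → C_0 maps an edge to its endpoints' difference, ∂[p,q] = q − p.
This gives a 4×6 integer matrix of rank 3; reducing to Smith normal form yields diagonal entries (1,1,1).

The boundary map ∂_2: C_2 → C_1 maps a triangle to the signed sum of its edges. For instance
  ∂[0,2,3] = [2,3] − [0,3] + [0,2],
  ∂[1,2,3] = [2,3] − [1,3] + [1,2].
As a 6×4 matrix over Z this has rank 3, with invariant factors (1,1,1).

From H_k ≅ ker(∂_k) / im(∂_{k+1}) we obtain:

  H_0: rank C_0 − rank ∂_1 = 4 − 3 = 1, and the invariant factors of ∂_1 are all 1, so H_0 ≅ Z.
  H_1: rank ker ∂_1 − rank ∂_2 = (6 − 3) − 3 = 0, and the invariant factors of ∂_2 are all 1, so H_1 ≅ 0.
  H_2: rank ker ∂_2 − rank ∂_3 = (4 − 3) − 0 = 1, and there is no ∂_3, so H_2 ≅ Z.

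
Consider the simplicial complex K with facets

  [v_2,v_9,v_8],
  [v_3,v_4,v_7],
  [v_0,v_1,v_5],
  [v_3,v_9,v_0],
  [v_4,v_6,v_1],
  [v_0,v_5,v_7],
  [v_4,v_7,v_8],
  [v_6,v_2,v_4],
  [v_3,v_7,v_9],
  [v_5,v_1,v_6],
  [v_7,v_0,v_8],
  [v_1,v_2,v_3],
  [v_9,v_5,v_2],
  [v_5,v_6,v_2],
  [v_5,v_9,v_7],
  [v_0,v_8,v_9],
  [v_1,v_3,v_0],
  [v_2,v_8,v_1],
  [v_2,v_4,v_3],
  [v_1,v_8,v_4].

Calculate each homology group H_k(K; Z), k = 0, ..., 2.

K has 10 vertices, 30 edges, 20 triangles.
rank ∂_0 = 0, rank ∂_1 = 9 ⇒ b_0 = 10 − 0 − 9 = 1; all invariant factors of ∂_1 are 1 so no torsion. So H_0 = Z.
rank ∂_1 = 9, rank ∂_2 = 20 ⇒ b_1 = 30 − 9 − 20 = 1; ∂_2 has invariant factor(s) [2] giving torsion. So H_1 = Z ⊕ Z/2.
rank ∂_2 = 20, rank ∂_3 = 0 ⇒ b_2 = 20 − 20 − 0 = 0. So H_2 = 0.

H_0 = Z,  H_1 = Z ⊕ Z/2,  H_2 = 0.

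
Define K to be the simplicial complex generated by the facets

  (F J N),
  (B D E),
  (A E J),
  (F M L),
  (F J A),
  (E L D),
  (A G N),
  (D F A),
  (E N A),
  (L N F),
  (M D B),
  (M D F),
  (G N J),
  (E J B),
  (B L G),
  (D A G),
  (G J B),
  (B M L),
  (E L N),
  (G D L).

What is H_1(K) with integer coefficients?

Fix the vertex order A < B < D < E < F < G < J < L < M < N and write every simplex with vertices in increasing order. Then dim K = 2 and the simplices of K are:

  0-simplices (10): A, B, D, E, F, G, J, L, M, N
  1-simplices (30): AD, AE, AF, AG, AJ, AN, BD, BE, BG, BJ, BL, BM, DE, DF, DG, DL, DM, EJ, EL, EN, FJ, FL, FM, FN, GJ, GL, GN, JN, LM, LN
  2-simplices (20): ADF, ADG, AEJ, AEN, AFJ, AGN, BDE, BDM, BEJ, BGJ, BGL, BLM, DEL, DFM, DGL, ELN, FJN, FLM, FLN, GJN

giving chain groups C_0 ≅ Z^10, C_1 ≅ Z^30, C_2 ≅ Z^20.

Boundary ∂_1: C_1 → C_0 maps an edge to its endpoints' difference, ∂[p,q] = q − p. For instance
  ∂FJ = J − F.
The resulting 10×30 matrix has rank 9, and its Smith normal form has invariant factors (1,1,1,1,1,1,1,1,1).

∂_2: C_2 → C_1 maps a triangle to the signed sum of its edges. For instance
  ∂BEJ = EJ − BJ + BE,
  ∂FLN = LN − FN + FL.
The resulting 30×20 matrix has rank 20, and its Smith normal form has invariant factors (1,1,1,1,1,1,1,1,1,1,1,1,1,1,1,1,1,1,1,2).

From H_k ≅ ker(∂_k) / im(∂_{k+1}) we obtain:

  H_1: rank ker ∂_1 − rank ∂_2 = (30 − 9) − 20 = 1, and ∂_2 has invariant factor 2 > 1, so H_1 ≅ Z ⊕ Z/2Z.

H_1 ≅ Z ⊕ Z/2Z.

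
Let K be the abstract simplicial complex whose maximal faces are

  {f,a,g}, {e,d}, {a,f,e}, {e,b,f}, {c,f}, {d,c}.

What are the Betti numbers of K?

We work with the vertex ordering a < b < c < d < e < f < g. The simplices of K, each written with vertices in increasing order, are:

  0-simplices (7): a, b, c, d, e, f, g
  1-simplices (10): ae, af, ag, be, bf, cd, cf, de, ef, fg
  2-simplices (3): aef, afg, bef

Hence C_0 ≅ Z^7, C_1 ≅ Z^10, C_2 ≅ Z^3.

∂_1: C_1 → C_0 maps an edge to its endpoints' difference, ∂[p,q] = q − p. For instance
  ∂ef = f − e.
The 7×10 boundary matrix has rank 6 and Smith normal form diag(1,1,1,1,1,1).

∂_2: C_2 → C_1 acts by ∂[p,q,r] = [q,r] − [p,r] + [p,q]. For instance
  ∂bef = ef − bf + be,
  ∂afg = fg − ag + af.
The 10×3 boundary matrix has rank 3 and Smith normal form diag(1,1,1).

Reading off H_k = ker ∂_k / im ∂_{k+1}:

  H_0: rank C_0 − rank ∂_1 = 7 − 6 = 1, and the invariant factors of ∂_1 are all 1, so H_0 = Z.
  H_1: rank ker ∂_1 − rank ∂_2 = (10 − 6) − 3 = 1, and the invariant factors of ∂_2 are all 1, so H_1 = Z.
  H_2: rank ker ∂_2 − rank ∂_3 = (3 − 3) − 0 = 0, and there is no ∂_3, so H_2 = 0.

Hence the Betti numbers are b_0 = 1, b_1 = 1, b_2 = 0.

b_0 = 1, b_1 = 1, b_2 = 0.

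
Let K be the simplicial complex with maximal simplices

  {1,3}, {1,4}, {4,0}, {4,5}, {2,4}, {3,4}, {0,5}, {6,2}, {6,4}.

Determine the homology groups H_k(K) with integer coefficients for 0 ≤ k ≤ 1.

H_0 ≅ Z,  H_1 ≅ Z^3.

We work with the vertex ordering 0 < 1 < 2 < 3 < 4 < 5 < 6. The simplices of K, each written with vertices in increasing order, are:

  0-simplices (7): [0], [1], [2], [3], [4], [5], [6]
  1-simplices (9): [0,4], [0,5], [1,3], [1,4], [2,4], [2,6], [3,4], [4,5], [4,6]

giving chain groups C_0 ≅ Z^7, C_1 ≅ Z^9.

∂_1: C_1 → C_0 is given by ∂[p,q] = [q] − [p]. For instance
  ∂[2,4] = [4] − [2].
The 7×9 boundary matrix has rank 6 and Smith normal form diag(1,1,1,1,1,1).

From H_k ≅ ker(∂_k) / im(∂_{k+1}) we obtain:

  H_0: rank C_0 − rank ∂_1 = 7 − 6 = 1, and the invariant factors of ∂_1 are all 1, so H_0 = Z.
  H_1: rank ker ∂_1 − rank ∂_2 = (9 − 6) − 0 = 3, and there is no ∂_2, so H_1 = Z^3.

As a check, the Euler characteristic is 7 − 9 = -2, which agrees with 1 − 3 = -2.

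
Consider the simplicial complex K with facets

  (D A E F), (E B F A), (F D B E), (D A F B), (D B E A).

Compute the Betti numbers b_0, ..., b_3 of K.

We work with the vertex ordering A < B < D < E < F. The simplices of K, each written with vertices in increasing order, are:

  0-simplices (5): A, B, D, E, F
  1-simplices (10): AB, AD, AE, AF, BD, BE, BF, DE, DF, EF
  2-simplices (10): ABD, ABE, ABF, ADE, ADF, AEF, BDE, BDF, BEF, DEF
  3-simplices (5): ABDE, ABDF, ABEF, ADEF, BDEF

Hence C_0 ≅ Z^5, C_1 ≅ Z^10, C_2 ≅ Z^10, C_3 ≅ Z^5.

∂_1: C_1 → C_0 maps an edge to its endpoints' difference, ∂[p,q] = q − p. For instance
  ∂DE = E − D.
This gives a 5×10 integer matrix of rank 4; reducing to Smith normal form yields diagonal entries (1,1,1,1).

Boundary ∂_2: C_2 → C_1 sends each 2-simplex [p,q,r] to [q,r] − [p,r] + [p,q]. For instance
  ∂ADE = DE − AE + AD,
  ∂ABD = BD − AD + AB.
The resulting 10×10 matrix has rank 6, and its Smith normal form has invariant factors (1,1,1,1,1,1).

The boundary map ∂_3: C_3 → C_2 sends each 3-simplex σ to the alternating sum Σ_i (−1)^i (σ with its i-th vertex removed). For instance
  ∂ABDE = BDE − ADE + ABE − ABD,
  ∂ABEF = BEF − AEF + ABF − ABE.
The resulting 10×5 matrix has rank 4, and its Smith normal form has invariant factors (1,1,1,1).

Now H_k = ker ∂_k / im ∂_{k+1}, so:

  H_0: rank C_0 − rank ∂_1 = 5 − 4 = 1, and the invariant factors of ∂_1 are all 1, so H_0 = Z.
  H_1: rank ker ∂_1 − rank ∂_2 = (10 − 4) − 6 = 0, and the invariant factors of ∂_2 are all 1, so H_1 = 0.
  H_2: rank ker ∂_2 − rank ∂_3 = (10 − 6) − 4 = 0, and the invariant factors of ∂_3 are all 1, so H_2 = 0.
  H_3: rank ker ∂_3 − rank ∂_4 = (5 − 4) − 0 = 1, and there is no ∂_4, so H_3 = Z.

As a check, the Euler characteristic is 5 − 10 + 10 − 5 = 0, which agrees with 1 − 0 + 0 − 1 = 0.
(K is a triangulation of the 3-sphere S^3.)

Hence the Betti numbers are b_0 = 1, b_1 = 0, b_2 = 0, b_3 = 1.

b_0 = 1, b_1 = 0, b_2 = 0, b_3 = 1.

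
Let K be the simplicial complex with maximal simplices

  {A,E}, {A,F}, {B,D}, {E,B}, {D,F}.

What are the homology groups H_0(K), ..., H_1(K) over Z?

H_0 ≅ Z,  H_1 ≅ Z.

We work with the vertex ordering A < B < D < E < F. The simplices of K, each written with vertices in increasing order, are:

  0-simplices (5): A, B, D, E, F
  1-simplices (5): AE, AF, BD, BE, DF

giving chain groups C_0 ≅ Z^5, C_1 ≅ Z^5.

Boundary ∂_1: C_1 → C_0 sends each edge [p,q] (with p < q) to q − p. For instance
  ∂AE = E − A.
This gives a 5×5 integer matrix of rank 4; reducing to Smith normal form yields diagonal entries (1,1,1,1).

Reading off H_k = ker ∂_k / im ∂_{k+1}:

  H_0: rank C_0 − rank ∂_1 = 5 − 4 = 1, and the invariant factors of ∂_1 are all 1, so H_0 = Z.
  H_1: rank ker ∂_1 − rank ∂_2 = (5 − 4) − 0 = 1, and there is no ∂_2, so H_1 = Z.

As a check, the Euler characteristic is 5 − 5 = 0, which agrees with 1 − 1 = 0.
(K is a triangulation of the circle S^1.)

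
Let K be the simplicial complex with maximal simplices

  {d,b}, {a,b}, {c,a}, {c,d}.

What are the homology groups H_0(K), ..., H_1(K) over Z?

Fix the vertex order a < b < c < d and write every simplex with vertices in increasing order. Then dim K = 1 and the simplices of K are:

  0-simplices (4): a, b, c, d
  1-simplices (4): ab, ac, bd, cd

so the chain groups are C_0 ≅ Z^4, C_1 ≅ Z^4.

Boundary ∂_1: C_1 → C_0 is given by ∂[p,q] = [q] − [p]. For instance
  ∂ab = b − a.
The resulting 4×4 matrix has rank 3, and its Smith normal form has invariant factors (1,1,1).

Computing H_k = (kernel of ∂_k) / (image of ∂_{k+1}):

  H_0: rank C_0 − rank ∂_1 = 4 − 3 = 1, and the invariant factors of ∂_1 are all 1, so H_0 = Z.
  H_1: rank ker ∂_1 − rank ∂_2 = (4 − 3) − 0 = 1, and there is no ∂_2, so H_1 = Z.

As a check, the Euler characteristic is 4 − 4 = 0, which agrees with 1 − 1 = 0.
(K is a triangulation of the circle S^1.)

H_0 = Z,  H_1 = Z.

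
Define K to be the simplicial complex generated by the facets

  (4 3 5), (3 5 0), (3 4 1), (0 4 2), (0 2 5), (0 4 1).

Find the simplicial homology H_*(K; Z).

Fix the vertex order 0 < 1 < 2 < 3 < 4 < 5 and write every simplex with vertices in increasing order. Then dim K = 2 and the simplices of K are:

  0-simplices (6): [0], [1], [2], [3], [4], [5]
  1-simplices (12): [0,1], [0,2], [0,3], [0,4], [0,5], [1,3], [1,4], [2,4], [2,5], [3,4], [3,5], [4,5]
  2-simplices (6): [0,1,4], [0,2,4], [0,2,5], [0,3,5], [1,3,4], [3,4,5]

Hence C_0 ≅ Z^6, C_1 ≅ Z^12, C_2 ≅ Z^6.

∂_1: C_1 → C_0 maps an edge to its endpoints' difference, ∂[p,q] = q − p.
This gives a 6×12 integer matrix of rank 5; reducing to Smith normal form yields diagonal entries (1,1,1,1,1).

The boundary map ∂_2: C_2 → C_1 maps a triangle to the signed sum of its edges. For instance
  ∂[1,3,4] = [3,4] − [1,4] + [1,3],
  ∂[0,2,4] = [2,4] − [0,4] + [0,2].
The resulting 12×6 matrix has rank 6, and its Smith normal form has invariant factors (1,1,1,1,1,1).

Now H_k = ker ∂_k / im ∂_{k+1}, so:

  H_0: rank C_0 − rank ∂_1 = 6 − 5 = 1, and the invariant factors of ∂_1 are all 1, so H_0 = Z.
  H_1: rank ker ∂_1 − rank ∂_2 = (12 − 5) − 6 = 1, and the invariant factors of ∂_2 are all 1, so H_1 = Z.
  H_2: rank ker ∂_2 − rank ∂_3 = (6 − 6) − 0 = 0, and there is no ∂_3, so H_2 = 0.

As a check, the Euler characteristic is 6 − 12 + 6 = 0, which agrees with 1 − 1 + 0 = 0.

H_0 = Z,  H_1 = Z,  H_2 = 0.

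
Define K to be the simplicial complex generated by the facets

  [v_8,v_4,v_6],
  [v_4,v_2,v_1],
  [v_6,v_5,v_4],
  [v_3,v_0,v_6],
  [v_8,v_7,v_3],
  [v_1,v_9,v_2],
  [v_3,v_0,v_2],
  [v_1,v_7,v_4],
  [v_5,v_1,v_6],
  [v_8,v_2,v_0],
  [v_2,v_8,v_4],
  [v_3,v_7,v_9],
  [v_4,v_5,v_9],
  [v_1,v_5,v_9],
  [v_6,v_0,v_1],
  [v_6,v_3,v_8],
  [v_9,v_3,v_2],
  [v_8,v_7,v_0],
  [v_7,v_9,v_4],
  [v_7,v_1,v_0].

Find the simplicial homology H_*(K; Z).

Take the total order v_0 < v_1 < v_2 < v_3 < v_4 < v_5 < v_6 < v_7 < v_8 < v_9 on the vertex set. Then K (dimension 2) consists of the simplices:

  0-simplices (10): [v_0], [v_1], [v_2], [v_3], [v_4], [v_5], [v_6], [v_7], [v_8], [v_9]
  1-simplices (30): (30 of them)
  2-simplices (20): (20 of them)

Hence C_0 ≅ Z^10, C_1 ≅ Z^30, C_2 ≅ Z^20.

∂_1: C_1 → C_0 sends each edge [p,q] (with p < q) to q − p. For instance
  ∂[v_3,v_6] = [v_6] − [v_3].
The resulting 10×30 matrix has rank 9, and its Smith normal form has invariant factors (1,1,1,1,1,1,1,1,1).

∂_2: C_2 → C_1 maps a triangle to the signed sum of its edges. For instance
  ∂[v_2,v_4,v_8] = [v_4,v_8] − [v_2,v_8] + [v_2,v_4],
  ∂[v_0,v_2,v_8] = [v_2,v_8] − [v_0,v_8] + [v_0,v_2].
The resulting 30×20 matrix has rank 20, and its Smith normal form has invariant factors (1,1,1,1,1,1,1,1,1,1,1,1,1,1,1,1,1,1,1,2).

Now H_k = ker ∂_k / im ∂_{k+1}, so:

  H_0: rank C_0 − rank ∂_1 = 10 − 9 = 1, and the invariant factors of ∂_1 are all 1, so H_0 ≅ Z.
  H_1: rank ker ∂_1 − rank ∂_2 = (30 − 9) − 20 = 1, and ∂_2 has invariant factor 2 > 1, so H_1 ≅ Z ⊕ Z/2.
  H_2: rank ker ∂_2 − rank ∂_3 = (20 − 20) − 0 = 0, and there is no ∂_3, so H_2 ≅ 0.

(K is a triangulation of the Klein bottle.)

H_0 = Z,  H_1 = Z ⊕ Z/2,  H_2 = 0.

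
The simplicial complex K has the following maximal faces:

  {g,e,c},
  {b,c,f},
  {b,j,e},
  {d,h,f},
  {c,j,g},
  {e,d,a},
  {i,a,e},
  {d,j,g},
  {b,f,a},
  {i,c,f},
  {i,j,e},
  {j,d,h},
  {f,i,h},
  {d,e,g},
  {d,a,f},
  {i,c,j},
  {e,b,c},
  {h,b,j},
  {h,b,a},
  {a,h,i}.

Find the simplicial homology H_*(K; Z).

We work with the vertex ordering a < b < c < d < e < f < g < h < i < j. The simplices of K, each written with vertices in increasing order, are:

  0-simplices (10): a, b, c, d, e, f, g, h, i, j
  1-simplices (30): ab, ad, ae, af, ah, ai, bc, be, bf, bh, bj, ce, cf, cg, ci, cj, de, df, dg, dh, dj, eg, ei, ej, fh, fi, gj, hi, hj, ij
  2-simplices (20): abf, abh, ade, adf, aei, ahi, bce, bcf, bej, bhj, ceg, cfi, cgj, cij, deg, dfh, dgj, dhj, eij, fhi

Hence C_0 ≅ Z^10, C_1 ≅ Z^30, C_2 ≅ Z^20.

Boundary ∂_1: C_1 → C_0 is given by ∂[p,q] = [q] − [p]. For instance
  ∂eg = g − e.
This gives a 10×30 integer matrix of rank 9; reducing to Smith normal form yields diagonal entries (1,1,1,1,1,1,1,1,1).

Boundary ∂_2: C_2 → C_1 maps a triangle to the signed sum of its edges. For instance
  ∂aei = ei − ai + ae,
  ∂bhj = hj − bj + bh.
As a 30×20 matrix over Z this has rank 20, with invariant factors (1,1,1,1,1,1,1,1,1,1,1,1,1,1,1,1,1,1,1,2).

Reading off H_k = ker ∂_k / im ∂_{k+1}:

  H_0: rank C_0 − rank ∂_1 = 10 − 9 = 1, and the invariant factors of ∂_1 are all 1, so H_0 ≅ Z.
  H_1: rank ker ∂_1 − rank ∂_2 = (30 − 9) − 20 = 1, and ∂_2 has invariant factor 2 > 1, so H_1 ≅ Z ⊕ Z/2.
  H_2: rank ker ∂_2 − rank ∂_3 = (20 − 20) − 0 = 0, and there is no ∂_3, so H_2 ≅ 0.

As a check, the Euler characteristic is 10 − 30 + 20 = 0, which agrees with 1 − 1 + 0 = 0.

H_0 ≅ Z,  H_1 ≅ Z ⊕ Z/2,  H_2 = 0.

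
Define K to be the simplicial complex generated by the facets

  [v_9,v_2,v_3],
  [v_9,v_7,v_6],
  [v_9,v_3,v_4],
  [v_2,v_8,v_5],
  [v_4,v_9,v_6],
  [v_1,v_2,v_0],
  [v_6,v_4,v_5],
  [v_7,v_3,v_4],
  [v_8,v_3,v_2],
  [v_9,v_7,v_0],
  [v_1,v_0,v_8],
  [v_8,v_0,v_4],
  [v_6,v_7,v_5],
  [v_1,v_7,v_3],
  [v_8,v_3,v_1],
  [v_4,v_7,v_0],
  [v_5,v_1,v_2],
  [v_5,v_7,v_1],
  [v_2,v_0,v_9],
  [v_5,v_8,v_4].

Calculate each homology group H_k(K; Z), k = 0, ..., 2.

Order the vertices as v_0 < v_1 < v_2 < v_3 < v_4 < v_5 < v_6 < v_7 < v_8 < v_9. Listing each simplex with vertices in this order, K has dimension 2 with simplices:

  0-simplices (10): [v_0], [v_1], [v_2], [v_3], [v_4], [v_5], [v_6], [v_7], [v_8], [v_9]
  1-simplices (30): (30 of them)
  2-simplices (20): (20 of them)

so the chain groups are C_0 ≅ Z^10, C_1 ≅ Z^30, C_2 ≅ Z^20.

The boundary map ∂_1: C_1 → C_0 is given by ∂[p,q] = [q] − [p].
This gives a 10×30 integer matrix of rank 9; reducing to Smith normal form yields diagonal entries (1,1,1,1,1,1,1,1,1).

The boundary map ∂_2: C_2 → C_1 acts by ∂[p,q,r] = [q,r] − [p,r] + [p,q]. For instance
  ∂[v_2,v_3,v_8] = [v_3,v_8] − [v_2,v_8] + [v_2,v_3],
  ∂[v_1,v_5,v_7] = [v_5,v_7] − [v_1,v_7] + [v_1,v_5].
This gives a 30×20 integer matrix of rank 20; reducing to Smith normal form yields diagonal entries (1,1,1,1,1,1,1,1,1,1,1,1,1,1,1,1,1,1,1,2).

Computing H_k = (kernel of ∂_k) / (image of ∂_{k+1}):

  H_0: rank C_0 − rank ∂_1 = 10 − 9 = 1, and the invariant factors of ∂_1 are all 1, so H_0 ≅ Z.
  H_1: rank ker ∂_1 − rank ∂_2 = (30 − 9) − 20 = 1, and ∂_2 has invariant factor 2 > 1, so H_1 ≅ Z ⊕ Z/2.
  H_2: rank ker ∂_2 − rank ∂_3 = (20 − 20) − 0 = 0, and there is no ∂_3, so H_2 ≅ 0.

As a check, the Euler characteristic is 10 − 30 + 20 = 0, which agrees with 1 − 1 + 0 = 0.

H_0 = Z,  H_1 = Z ⊕ Z/2,  H_2 = 0.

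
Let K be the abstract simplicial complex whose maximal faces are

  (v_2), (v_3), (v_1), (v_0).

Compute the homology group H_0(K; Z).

Take the total order v_0 < v_1 < v_2 < v_3 on the vertex set. Then K (dimension 0) consists of the simplices:

  0-simplices (4): [v_0], [v_1], [v_2], [v_3]

so the chain groups are C_0 ≅ Z^4.

Computing H_k = (kernel of ∂_k) / (image of ∂_{k+1}):

  H_0: rank C_0 − rank ∂_1 = 4 − 0 = 4, and there is no ∂_1, so H_0 ≅ Z^4.

(K is a triangulation of a set of 4 points.)

H_0 = Z^4.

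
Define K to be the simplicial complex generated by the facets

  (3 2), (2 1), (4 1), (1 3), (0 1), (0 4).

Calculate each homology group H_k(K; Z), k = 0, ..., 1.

H_0 = Z,  H_1 = Z^2.

Take the total order 0 < 1 < 2 < 3 < 4 on the vertex set. Then K (dimension 1) consists of the simplices:

  0-simplices (5): [0], [1], [2], [3], [4]
  1-simplices (6): [0,1], [0,4], [1,2], [1,3], [1,4], [2,3]

so the chain groups are C_0 ≅ Z^5, C_1 ≅ Z^6.

Boundary ∂_1: C_1 → C_0 sends each edge [p,q] (with p < q) to q − p. For instance
  ∂[1,2] = [2] − [1].
The resulting 5×6 matrix has rank 4, and its Smith normal form has invariant factors (1,1,1,1).

Computing H_k = (kernel of ∂_k) / (image of ∂_{k+1}):

  H_0: rank C_0 − rank ∂_1 = 5 − 4 = 1, and the invariant factors of ∂_1 are all 1, so H_0 = Z.
  H_1: rank ker ∂_1 − rank ∂_2 = (6 − 4) − 0 = 2, and there is no ∂_2, so H_1 = Z^2.

(K is a triangulation of a wedge of 2 circles.)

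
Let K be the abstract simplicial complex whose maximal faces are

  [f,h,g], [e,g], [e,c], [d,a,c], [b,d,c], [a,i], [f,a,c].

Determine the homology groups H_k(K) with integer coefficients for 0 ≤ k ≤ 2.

Take the total order a < b < c < d < e < f < g < h < i on the vertex set. Then K (dimension 2) consists of the simplices:

  0-simplices (9): a, b, c, d, e, f, g, h, i
  1-simplices (13): ac, ad, af, ai, bc, bd, cd, ce, cf, eg, fg, fh, gh
  2-simplices (4): acd, acf, bcd, fgh

giving chain groups C_0 ≅ Z^9, C_1 ≅ Z^13, C_2 ≅ Z^4.

The boundary map ∂_1: C_1 → C_0 is given by ∂[p,q] = [q] − [p].
This gives a 9×13 integer matrix of rank 8; reducing to Smith normal form yields diagonal entries (1,1,1,1,1,1,1,1).

The boundary map ∂_2: C_2 → C_1 acts by ∂[p,q,r] = [q,r] − [p,r] + [p,q]. For instance
  ∂bcd = cd − bd + bc,
  ∂acf = cf − af + ac.
This gives a 13×4 integer matrix of rank 4; reducing to Smith normal form yields diagonal entries (1,1,1,1).

Reading off H_k = ker ∂_k / im ∂_{k+1}:

  H_0: rank C_0 − rank ∂_1 = 9 − 8 = 1, and the invariant factors of ∂_1 are all 1, so H_0 ≅ Z.
  H_1: rank ker ∂_1 − rank ∂_2 = (13 − 8) − 4 = 1, and the invariant factors of ∂_2 are all 1, so H_1 ≅ Z.
  H_2: rank ker ∂_2 − rank ∂_3 = (4 − 4) − 0 = 0, and there is no ∂_3, so H_2 ≅ 0.

As a check, the Euler characteristic is 9 − 13 + 4 = 0, which agrees with 1 − 1 + 0 = 0.

H_0 ≅ Z,  H_1 ≅ Z,  H_2 = 0.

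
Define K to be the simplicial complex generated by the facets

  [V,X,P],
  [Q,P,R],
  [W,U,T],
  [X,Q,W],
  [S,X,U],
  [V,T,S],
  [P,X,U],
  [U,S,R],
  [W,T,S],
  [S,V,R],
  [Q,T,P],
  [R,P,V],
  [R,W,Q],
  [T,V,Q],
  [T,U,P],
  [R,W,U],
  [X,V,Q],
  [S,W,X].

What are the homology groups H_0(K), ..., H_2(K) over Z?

H_0 ≅ Z,  H_1 ≅ Z × Z/2,  H_2 = 0.

Take the total order P < Q < R < S < T < U < V < W < X on the vertex set. Then K (dimension 2) consists of the simplices:

  0-simplices (9): P, Q, R, S, T, U, V, W, X
  1-simplices (27): PQ, PR, PT, PU, PV, PX, QR, QT, QV, QW, QX, RS, RU, RV, RW, ST, SU, SV, SW, SX, TU, TV, TW, UW, UX, VX, WX
  2-simplices (18): PQR, PQT, PRV, PTU, PUX, PVX, QRW, QTV, QVX, QWX, RSU, RSV, RUW, STV, STW, SUX, SWX, TUW

so the chain groups are C_0 ≅ Z^9, C_1 ≅ Z^27, C_2 ≅ Z^18.

The boundary map ∂_1: C_1 → C_0 is given by ∂[p,q] = [q] − [p]. For instance
  ∂PQ = Q − P.
This gives a 9×27 integer matrix of rank 8; reducing to Smith normal form yields diagonal entries (1,1,1,1,1,1,1,1).

The boundary map ∂_2: C_2 → C_1 acts by ∂[p,q,r] = [q,r] − [p,r] + [p,q]. For instance
  ∂PVX = VX − PX + PV,
  ∂PUX = UX − PX + PU.
This gives a 27×18 integer matrix of rank 18; reducing to Smith normal form yields diagonal entries (1,1,1,1,1,1,1,1,1,1,1,1,1,1,1,1,1,2).

From H_k ≅ ker(∂_k) / im(∂_{k+1}) we obtain:

  H_0: rank C_0 − rank ∂_1 = 9 − 8 = 1, and the invariant factors of ∂_1 are all 1, so H_0 ≅ Z.
  H_1: rank ker ∂_1 − rank ∂_2 = (27 − 8) − 18 = 1, and ∂_2 has invariant factor 2 > 1, so H_1 ≅ Z × Z/2.
  H_2: rank ker ∂_2 − rank ∂_3 = (18 − 18) − 0 = 0, and there is no ∂_3, so H_2 ≅ 0.

As a check, the Euler characteristic is 9 − 27 + 18 = 0, which agrees with 1 − 1 + 0 = 0.
(K is a triangulation of the Klein bottle.)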